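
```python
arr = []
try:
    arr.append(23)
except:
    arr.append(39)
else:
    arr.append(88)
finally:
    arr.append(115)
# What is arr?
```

Step-by-step execution trace:
1. try: `arr.append(23)` → arr = [23]. No exception raised.
2. `except` is skipped.
3. `else` runs: `arr.append(88)` → arr = [23, 88].
4. `finally` always runs: `arr.append(115)` → arr = [23, 88, 115].
Result: [23, 88, 115]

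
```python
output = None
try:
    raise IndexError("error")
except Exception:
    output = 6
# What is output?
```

Step-by-step execution trace:
1. `raise IndexError(...)` raises IndexError.
2. `except Exception` matches (IndexError is a subclass of Exception) → output = 6.
Result: 6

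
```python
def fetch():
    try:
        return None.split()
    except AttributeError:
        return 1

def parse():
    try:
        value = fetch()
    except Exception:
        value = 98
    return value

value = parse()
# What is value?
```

Step-by-step execution trace:
1. `parse()` calls `fetch()`.
2. In fetch: `None.split()` raises AttributeError; `except AttributeError` catches it → returns 1.
3. In parse: `value = fetch()` → value = 1. No exception reaches parse.
4. `except Exception` is skipped; parse returns 1.
5. value = 1.
Result: 1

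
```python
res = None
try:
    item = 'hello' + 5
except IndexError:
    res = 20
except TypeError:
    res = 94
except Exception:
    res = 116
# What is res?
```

Step-by-step execution trace:
1. `item = 'hello' + 5` raises TypeError.
2. `except IndexError` does not match TypeError; skipped.
3. `except TypeError` matches → res = 94.
4. Remaining except clauses are skipped.
Result: 94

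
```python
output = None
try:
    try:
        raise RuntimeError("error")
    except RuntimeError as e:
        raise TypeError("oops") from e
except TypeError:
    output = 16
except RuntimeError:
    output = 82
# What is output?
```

Step-by-step execution trace:
1. Inner try raises RuntimeError; inner `except RuntimeError as e` catches it.
2. `raise TypeError(...) from e` raises TypeError (RuntimeError is attached as __cause__, but only TypeError is active).
3. Outer `except TypeError` matches → output = 16.
4. `except RuntimeError` is not reached.
Result: 16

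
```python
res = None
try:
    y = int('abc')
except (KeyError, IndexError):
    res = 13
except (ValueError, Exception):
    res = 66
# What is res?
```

Step-by-step execution trace:
1. `y = int('abc')` raises ValueError.
2. `except (KeyError, IndexError)` does not match ValueError; skipped.
3. `except (ValueError, Exception)` matches (ValueError is in the tuple) → res = 66.
Result: 66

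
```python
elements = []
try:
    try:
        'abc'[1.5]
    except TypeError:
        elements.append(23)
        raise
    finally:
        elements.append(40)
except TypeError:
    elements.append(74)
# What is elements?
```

Step-by-step execution trace:
1. Inner try: `'abc'[1.5]` raises TypeError.
2. Inner `except TypeError` matches → `elements.append(23)` → elements = [23].
3. bare `raise` re-raises TypeError.
4. Inner `finally` runs during unwinding: `elements.append(40)` → elements = [23, 40].
5. Outer `except TypeError` matches → `elements.append(74)` → elements = [23, 40, 74].
Result: [23, 40, 74]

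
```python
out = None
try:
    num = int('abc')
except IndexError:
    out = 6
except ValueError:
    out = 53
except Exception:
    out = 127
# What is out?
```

Step-by-step execution trace:
1. `num = int('abc')` raises ValueError.
2. `except IndexError` does not match ValueError; skipped.
3. `except ValueError` matches → out = 53.
4. Remaining except clauses are skipped.
Result: 53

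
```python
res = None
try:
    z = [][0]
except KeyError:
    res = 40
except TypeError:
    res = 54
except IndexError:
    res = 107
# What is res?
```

Step-by-step execution trace:
1. `z = [][0]` raises IndexError.
2. `except KeyError` does not match IndexError; skipped.
3. `except TypeError` does not match IndexError; skipped.
4. `except IndexError` matches → res = 107.
Result: 107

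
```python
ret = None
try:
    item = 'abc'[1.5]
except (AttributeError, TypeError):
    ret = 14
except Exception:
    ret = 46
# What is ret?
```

Step-by-step execution trace:
1. `item = 'abc'[1.5]` raises TypeError.
2. `except (AttributeError, TypeError)` matches (TypeError is in the tuple) → ret = 14.
3. `except Exception` is not reached.
Result: 14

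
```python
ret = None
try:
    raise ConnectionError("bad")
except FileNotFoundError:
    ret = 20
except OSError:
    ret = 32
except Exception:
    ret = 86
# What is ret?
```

Step-by-step execution trace:
1. `raise ConnectionError(...)` raises ConnectionError.
2. `except FileNotFoundError` does not match (ConnectionError is not a subclass of FileNotFoundError); skipped.
3. `except OSError` matches (ConnectionError is a subclass of OSError) → ret = 32.
4. `except Exception` is not reached.
Result: 32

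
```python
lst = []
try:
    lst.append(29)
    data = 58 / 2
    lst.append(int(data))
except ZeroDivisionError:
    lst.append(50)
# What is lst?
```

Step-by-step execution trace:
1. try: `lst.append(29)` → lst = [29].
2. `data = 58 / 2` → data = 29.0. No exception raised.
3. `lst.append(int(data))` → lst = [29, 29].
4. `except ZeroDivisionError` is skipped (no exception was raised).
Result: [29, 29]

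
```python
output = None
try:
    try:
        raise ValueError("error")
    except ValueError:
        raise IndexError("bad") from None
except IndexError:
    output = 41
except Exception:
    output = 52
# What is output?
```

Step-by-step execution trace:
1. Inner try raises ValueError; inner `except ValueError` catches it.
2. `raise IndexError(...) from None` raises IndexError (from None suppresses __context__, but the active exception is still IndexError).
3. Outer `except IndexError` matches → output = 41.
4. `except Exception` is not reached.
Result: 41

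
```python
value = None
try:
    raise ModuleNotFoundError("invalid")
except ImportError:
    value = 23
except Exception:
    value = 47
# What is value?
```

Step-by-step execution trace:
1. `raise ModuleNotFoundError(...)` raises ModuleNotFoundError.
2. `except ImportError` matches (ModuleNotFoundError is a subclass of ImportError) → value = 23.
3. `except Exception` is not reached.
Result: 23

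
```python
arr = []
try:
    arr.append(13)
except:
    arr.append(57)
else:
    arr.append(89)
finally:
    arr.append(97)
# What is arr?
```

Step-by-step execution trace:
1. try: `arr.append(13)` → arr = [13]. No exception raised.
2. `except` is skipped.
3. `else` runs: `arr.append(89)` → arr = [13, 89].
4. `finally` always runs: `arr.append(97)` → arr = [13, 89, 97].
Result: [13, 89, 97]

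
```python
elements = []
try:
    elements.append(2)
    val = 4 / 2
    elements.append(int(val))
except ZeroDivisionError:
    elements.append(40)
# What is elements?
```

Step-by-step execution trace:
1. try: `elements.append(2)` → elements = [2].
2. `val = 4 / 2` → val = 2.0. No exception raised.
3. `elements.append(int(val))` → elements = [2, 2].
4. `except ZeroDivisionError` is skipped (no exception was raised).
Result: [2, 2]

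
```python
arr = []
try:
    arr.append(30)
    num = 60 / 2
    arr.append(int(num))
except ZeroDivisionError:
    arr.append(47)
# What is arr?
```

Step-by-step execution trace:
1. try: `arr.append(30)` → arr = [30].
2. `num = 60 / 2` → num = 30.0. No exception raised.
3. `arr.append(int(num))` → arr = [30, 30].
4. `except ZeroDivisionError` is skipped (no exception was raised).
Result: [30, 30]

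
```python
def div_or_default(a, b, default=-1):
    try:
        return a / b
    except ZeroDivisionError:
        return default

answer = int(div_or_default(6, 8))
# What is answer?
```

Step-by-step execution trace:
1. `div_or_default(6, 8)` enters try: `return 6 / 8` → returns 0.75. No exception raised.
2. `except ZeroDivisionError` is skipped.
3. `int(0.75)` → 0 → answer = 0.
Result: 0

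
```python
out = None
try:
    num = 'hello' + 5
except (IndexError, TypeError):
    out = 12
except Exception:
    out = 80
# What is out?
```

Step-by-step execution trace:
1. `num = 'hello' + 5` raises TypeError.
2. `except (IndexError, TypeError)` matches (TypeError is in the tuple) → out = 12.
3. `except Exception` is not reached.
Result: 12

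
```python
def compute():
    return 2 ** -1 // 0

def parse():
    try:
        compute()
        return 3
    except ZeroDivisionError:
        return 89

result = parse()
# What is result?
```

Step-by-step execution trace:
1. `parse()` calls `compute()`.
2. `compute()` evaluates `2 ** -1 // 0`, which raises ZeroDivisionError; it propagates to the caller.
3. `return 3` is not reached.
4. `except ZeroDivisionError` in parse matches → returns 89.
5. result = 89.
Result: 89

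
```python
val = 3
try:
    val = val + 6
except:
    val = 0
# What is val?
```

Step-by-step execution trace:
1. val starts at 3.
2. try: `val = val + 6` → val = 9. No exception raised.
3. `except` is skipped.
Result: 9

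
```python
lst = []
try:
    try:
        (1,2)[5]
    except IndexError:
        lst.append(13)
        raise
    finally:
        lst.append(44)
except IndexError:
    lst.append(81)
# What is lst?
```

Step-by-step execution trace:
1. Inner try: `(1,2)[5]` raises IndexError.
2. Inner `except IndexError` matches → `lst.append(13)` → lst = [13].
3. bare `raise` re-raises IndexError.
4. Inner `finally` runs during unwinding: `lst.append(44)` → lst = [13, 44].
5. Outer `except IndexError` matches → `lst.append(81)` → lst = [13, 44, 81].
Result: [13, 44, 81]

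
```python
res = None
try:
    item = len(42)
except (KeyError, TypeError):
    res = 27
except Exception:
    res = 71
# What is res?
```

Step-by-step execution trace:
1. `item = len(42)` raises TypeError.
2. `except (KeyError, TypeError)` matches (TypeError is in the tuple) → res = 27.
3. `except Exception` is not reached.
Result: 27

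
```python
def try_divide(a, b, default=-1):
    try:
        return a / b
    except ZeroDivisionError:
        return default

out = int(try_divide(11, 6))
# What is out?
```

Step-by-step execution trace:
1. `try_divide(11, 6)` enters try: `return 11 / 6` → returns 1.8333333333333333. No exception raised.
2. `except ZeroDivisionError` is skipped.
3. `int(1.8333333333333333)` → 1 → out = 1.
Result: 1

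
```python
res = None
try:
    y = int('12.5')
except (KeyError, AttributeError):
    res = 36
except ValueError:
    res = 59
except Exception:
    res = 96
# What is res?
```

Step-by-step execution trace:
1. `y = int('12.5')` raises ValueError.
2. `except (KeyError, AttributeError)` does not match ValueError; skipped.
3. `except ValueError` matches (exact type match) → res = 59.
4. `except Exception` is not reached.
Result: 59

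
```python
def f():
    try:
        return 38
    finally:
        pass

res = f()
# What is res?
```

Step-by-step execution trace:
1. `f()` enters try: `return 38` sets pending return value 38.
2. Before returning, `finally: pass` runs (no effect).
3. f() returns 38 → res = 38.
Result: 38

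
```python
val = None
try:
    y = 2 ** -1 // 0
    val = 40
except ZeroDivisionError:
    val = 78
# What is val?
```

Step-by-step execution trace:
1. `y = 2 ** -1 // 0` raises ZeroDivisionError.
2. `val = 40` is not reached.
3. `except ZeroDivisionError` matches → val = 78.
Result: 78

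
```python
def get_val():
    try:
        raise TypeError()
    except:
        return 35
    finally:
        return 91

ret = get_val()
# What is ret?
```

Step-by-step execution trace:
1. `get_val()` enters try: `raise TypeError()` raises TypeError.
2. bare `except` matches → `return 35` sets pending return value 35.
3. Before returning, `finally: return 91` runs and overrides the pending return.
4. get_val() returns 91 → ret = 91.
Result: 91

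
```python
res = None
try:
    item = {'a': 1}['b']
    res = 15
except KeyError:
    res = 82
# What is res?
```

Step-by-step execution trace:
1. `item = {'a': 1}['b']` raises KeyError.
2. `res = 15` is not reached.
3. `except KeyError` matches → res = 82.
Result: 82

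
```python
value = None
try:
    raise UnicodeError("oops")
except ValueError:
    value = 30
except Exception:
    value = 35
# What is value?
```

Step-by-step execution trace:
1. `raise UnicodeError(...)` raises UnicodeError.
2. `except ValueError` matches (UnicodeError is a subclass of ValueError) → value = 30.
3. `except Exception` is not reached.
Result: 30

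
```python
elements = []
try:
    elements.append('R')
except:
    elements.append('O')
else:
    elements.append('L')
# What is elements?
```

Step-by-step execution trace:
1. try: `elements.append('R')` → elements = ['R']. No exception raised.
2. `except` is skipped.
3. `else` runs (try completed without exception): `elements.append('L')` → elements = ['R', 'L'].
Result: ['R', 'L']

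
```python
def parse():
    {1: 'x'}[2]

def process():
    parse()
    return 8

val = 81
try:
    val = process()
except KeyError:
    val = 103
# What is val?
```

Step-by-step execution trace:
1. val starts at 81.
2. try: `process()` calls `parse()`.
3. `parse()` evaluates `{1: 'x'}[2]`, which raises KeyError; it propagates through process (uncaught).
4. `return 8` in process is not reached; the assignment to val does not complete.
5. `except KeyError` matches → val = 103.
Result: 103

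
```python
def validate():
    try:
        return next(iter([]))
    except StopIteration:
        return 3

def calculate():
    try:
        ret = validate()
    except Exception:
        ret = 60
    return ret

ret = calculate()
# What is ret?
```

Step-by-step execution trace:
1. `calculate()` calls `validate()`.
2. In validate: `next(iter([]))` raises StopIteration; `except StopIteration` catches it → returns 3.
3. In calculate: `ret = validate()` → ret = 3. No exception reaches calculate.
4. `except Exception` is skipped; calculate returns 3.
5. ret = 3.
Result: 3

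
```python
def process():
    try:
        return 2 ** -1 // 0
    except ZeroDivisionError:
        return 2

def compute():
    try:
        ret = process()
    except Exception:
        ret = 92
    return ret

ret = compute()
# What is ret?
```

Step-by-step execution trace:
1. `compute()` calls `process()`.
2. In process: `2 ** -1 // 0` raises ZeroDivisionError; `except ZeroDivisionError` catches it → returns 2.
3. In compute: `ret = process()` → ret = 2. No exception reaches compute.
4. `except Exception` is skipped; compute returns 2.
5. ret = 2.
Result: 2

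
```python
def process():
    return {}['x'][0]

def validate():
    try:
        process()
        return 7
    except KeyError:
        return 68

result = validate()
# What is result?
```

Step-by-step execution trace:
1. `validate()` calls `process()`.
2. `process()` evaluates `{}['x'][0]`, which raises KeyError; it propagates to the caller.
3. `return 7` is not reached.
4. `except KeyError` in validate matches → returns 68.
5. result = 68.
Result: 68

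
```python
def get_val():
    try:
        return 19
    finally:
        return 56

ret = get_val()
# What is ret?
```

Step-by-step execution trace:
1. `get_val()` enters try: `return 19` sets pending return value 19.
2. Before returning, `finally: return 56` runs and overrides the pending return.
3. get_val() returns 56 → ret = 56.
Result: 56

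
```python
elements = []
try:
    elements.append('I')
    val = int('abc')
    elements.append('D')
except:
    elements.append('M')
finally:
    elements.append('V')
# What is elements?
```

Step-by-step execution trace:
1. try: `elements.append('I')` → elements = ['I'].
2. `val = int('abc')` raises ValueError; `elements.append('D')` is not reached.
3. bare `except` matches → `elements.append('M')` → elements = ['I', 'M'].
4. finally always runs: `elements.append('V')` → elements = ['I', 'M', 'V'].
Result: ['I', 'M', 'V']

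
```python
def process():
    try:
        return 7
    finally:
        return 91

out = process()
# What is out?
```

Step-by-step execution trace:
1. `process()` enters try: `return 7` sets pending return value 7.
2. Before returning, `finally: return 91` runs and overrides the pending return.
3. process() returns 91 → out = 91.
Result: 91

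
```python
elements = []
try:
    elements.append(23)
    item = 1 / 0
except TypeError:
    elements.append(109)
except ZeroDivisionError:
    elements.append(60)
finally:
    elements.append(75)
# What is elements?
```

Step-by-step execution trace:
1. try: `elements.append(23)` → elements = [23].
2. `item = 1 / 0` raises ZeroDivisionError.
3. `except TypeError` does not match ZeroDivisionError; skipped.
4. `except ZeroDivisionError` matches → `elements.append(60)` → elements = [23, 60].
5. finally always runs: `elements.append(75)` → elements = [23, 60, 75].
Result: [23, 60, 75]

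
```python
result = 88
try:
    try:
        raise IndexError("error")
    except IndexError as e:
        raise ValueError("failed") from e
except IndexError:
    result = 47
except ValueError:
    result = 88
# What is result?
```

Step-by-step execution trace:
1. Inner try raises IndexError; inner `except IndexError as e` catches it.
2. `raise ValueError(...) from e` raises ValueError (IndexError is attached as __cause__, but only ValueError is active).
3. Outer `except IndexError` does not match ValueError; skipped.
4. Outer `except ValueError` matches → result = 88.
Result: 88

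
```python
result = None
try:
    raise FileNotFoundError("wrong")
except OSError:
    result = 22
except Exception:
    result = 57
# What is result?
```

Step-by-step execution trace:
1. `raise FileNotFoundError(...)` raises FileNotFoundError.
2. `except OSError` matches (FileNotFoundError is a subclass of OSError) → result = 22.
3. `except Exception` is not reached.
Result: 22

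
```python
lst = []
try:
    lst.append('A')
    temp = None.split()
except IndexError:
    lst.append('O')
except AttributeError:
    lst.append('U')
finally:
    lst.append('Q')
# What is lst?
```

Step-by-step execution trace:
1. try: `lst.append('A')` → lst = ['A'].
2. `temp = None.split()` raises AttributeError.
3. `except IndexError` does not match AttributeError; skipped.
4. `except AttributeError` matches → `lst.append('U')` → lst = ['A', 'U'].
5. finally always runs: `lst.append('Q')` → lst = ['A', 'U', 'Q'].
Result: ['A', 'U', 'Q']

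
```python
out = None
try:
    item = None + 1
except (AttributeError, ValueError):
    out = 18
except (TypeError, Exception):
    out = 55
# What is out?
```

Step-by-step execution trace:
1. `item = None + 1` raises TypeError.
2. `except (AttributeError, ValueError)` does not match TypeError; skipped.
3. `except (TypeError, Exception)` matches (TypeError is in the tuple) → out = 55.
Result: 55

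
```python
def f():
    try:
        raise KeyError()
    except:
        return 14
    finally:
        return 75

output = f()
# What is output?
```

Step-by-step execution trace:
1. `f()` enters try: `raise KeyError()` raises KeyError.
2. bare `except` matches → `return 14` sets pending return value 14.
3. Before returning, `finally: return 75` runs and overrides the pending return.
4. f() returns 75 → output = 75.
Result: 75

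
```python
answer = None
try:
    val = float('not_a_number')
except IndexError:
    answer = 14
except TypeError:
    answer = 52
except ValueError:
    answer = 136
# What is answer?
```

Step-by-step execution trace:
1. `val = float('not_a_number')` raises ValueError.
2. `except IndexError` does not match ValueError; skipped.
3. `except TypeError` does not match ValueError; skipped.
4. `except ValueError` matches → answer = 136.
Result: 136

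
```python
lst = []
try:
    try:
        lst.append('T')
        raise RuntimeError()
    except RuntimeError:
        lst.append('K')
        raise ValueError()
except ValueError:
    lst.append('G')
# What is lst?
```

Step-by-step execution trace:
1. Inner try: `lst.append('T')` → lst = ['T'].
2. `raise RuntimeError()` raises RuntimeError.
3. Inner `except RuntimeError` matches → `lst.append('K')` → lst = ['T', 'K'].
4. `raise ValueError()` raises ValueError; propagates to outer try.
5. Outer `except ValueError` matches → `lst.append('G')` → lst = ['T', 'K', 'G'].
Result: ['T', 'K', 'G']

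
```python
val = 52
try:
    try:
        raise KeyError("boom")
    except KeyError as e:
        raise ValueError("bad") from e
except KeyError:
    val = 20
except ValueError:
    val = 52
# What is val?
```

Step-by-step execution trace:
1. Inner try raises KeyError; inner `except KeyError as e` catches it.
2. `raise ValueError(...) from e` raises ValueError (KeyError is attached as __cause__, but only ValueError is active).
3. Outer `except KeyError` does not match ValueError; skipped.
4. Outer `except ValueError` matches → val = 52.
Result: 52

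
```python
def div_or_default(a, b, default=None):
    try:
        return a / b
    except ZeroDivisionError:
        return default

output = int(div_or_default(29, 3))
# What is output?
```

Step-by-step execution trace:
1. `div_or_default(29, 3)` enters try: `return 29 / 3` → returns 9.666666666666666. No exception raised.
2. `except ZeroDivisionError` is skipped.
3. `int(9.666666666666666)` → 9 → output = 9.
Result: 9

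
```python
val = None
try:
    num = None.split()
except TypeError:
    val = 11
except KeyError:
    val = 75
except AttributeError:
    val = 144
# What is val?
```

Step-by-step execution trace:
1. `num = None.split()` raises AttributeError.
2. `except TypeError` does not match AttributeError; skipped.
3. `except KeyError` does not match AttributeError; skipped.
4. `except AttributeError` matches → val = 144.
Result: 144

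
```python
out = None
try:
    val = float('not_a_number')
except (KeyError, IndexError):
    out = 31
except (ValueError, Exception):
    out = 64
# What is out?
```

Step-by-step execution trace:
1. `val = float('not_a_number')` raises ValueError.
2. `except (KeyError, IndexError)` does not match ValueError; skipped.
3. `except (ValueError, Exception)` matches (ValueError is in the tuple) → out = 64.
Result: 64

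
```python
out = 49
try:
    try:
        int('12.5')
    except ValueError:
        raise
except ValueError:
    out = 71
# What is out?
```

Step-by-step execution trace:
1. Inner try: `int('12.5')` raises ValueError.
2. Inner `except ValueError` matches; bare `raise` re-raises the same ValueError.
3. Outer `except ValueError` matches → out = 71.
Result: 71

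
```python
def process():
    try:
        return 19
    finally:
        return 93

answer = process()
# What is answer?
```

Step-by-step execution trace:
1. `process()` enters try: `return 19` sets pending return value 19.
2. Before returning, `finally: return 93` runs and overrides the pending return.
3. process() returns 93 → answer = 93.
Result: 93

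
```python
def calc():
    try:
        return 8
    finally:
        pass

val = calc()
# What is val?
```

Step-by-step execution trace:
1. `calc()` enters try: `return 8` sets pending return value 8.
2. Before returning, `finally: pass` runs (no effect).
3. calc() returns 8 → val = 8.
Result: 8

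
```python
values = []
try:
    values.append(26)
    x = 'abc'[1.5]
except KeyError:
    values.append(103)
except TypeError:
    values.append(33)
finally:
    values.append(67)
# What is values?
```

Step-by-step execution trace:
1. try: `values.append(26)` → values = [26].
2. `x = 'abc'[1.5]` raises TypeError.
3. `except KeyError` does not match TypeError; skipped.
4. `except TypeError` matches → `values.append(33)` → values = [26, 33].
5. finally always runs: `values.append(67)` → values = [26, 33, 67].
Result: [26, 33, 67]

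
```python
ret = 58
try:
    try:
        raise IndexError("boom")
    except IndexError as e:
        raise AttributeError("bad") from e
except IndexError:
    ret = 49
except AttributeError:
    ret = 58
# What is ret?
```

Step-by-step execution trace:
1. Inner try raises IndexError; inner `except IndexError as e` catches it.
2. `raise AttributeError(...) from e` raises AttributeError (IndexError is attached as __cause__, but only AttributeError is active).
3. Outer `except IndexError` does not match AttributeError; skipped.
4. Outer `except AttributeError` matches → ret = 58.
Result: 58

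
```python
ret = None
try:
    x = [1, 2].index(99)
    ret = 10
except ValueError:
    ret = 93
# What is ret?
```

Step-by-step execution trace:
1. `x = [1, 2].index(99)` raises ValueError.
2. `ret = 10` is not reached.
3. `except ValueError` matches → ret = 93.
Result: 93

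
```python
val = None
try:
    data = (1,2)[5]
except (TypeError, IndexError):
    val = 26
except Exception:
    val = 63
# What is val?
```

Step-by-step execution trace:
1. `data = (1,2)[5]` raises IndexError.
2. `except (TypeError, IndexError)` matches (IndexError is in the tuple) → val = 26.
3. `except Exception` is not reached.
Result: 26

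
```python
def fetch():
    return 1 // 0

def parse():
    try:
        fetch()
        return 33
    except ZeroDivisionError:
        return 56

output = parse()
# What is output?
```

Step-by-step execution trace:
1. `parse()` calls `fetch()`.
2. `fetch()` evaluates `1 // 0`, which raises ZeroDivisionError; it propagates to the caller.
3. `return 33` is not reached.
4. `except ZeroDivisionError` in parse matches → returns 56.
5. output = 56.
Result: 56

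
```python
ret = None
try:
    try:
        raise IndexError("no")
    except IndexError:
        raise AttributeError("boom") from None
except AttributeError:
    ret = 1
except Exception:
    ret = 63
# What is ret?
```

Step-by-step execution trace:
1. Inner try raises IndexError; inner `except IndexError` catches it.
2. `raise AttributeError(...) from None` raises AttributeError (from None suppresses __context__, but the active exception is still AttributeError).
3. Outer `except AttributeError` matches → ret = 1.
4. `except Exception` is not reached.
Result: 1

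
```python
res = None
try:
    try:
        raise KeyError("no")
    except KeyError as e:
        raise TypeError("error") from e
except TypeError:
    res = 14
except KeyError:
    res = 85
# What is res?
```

Step-by-step execution trace:
1. Inner try raises KeyError; inner `except KeyError as e` catches it.
2. `raise TypeError(...) from e` raises TypeError (KeyError is attached as __cause__, but only TypeError is active).
3. Outer `except TypeError` matches → res = 14.
4. `except KeyError` is not reached.
Result: 14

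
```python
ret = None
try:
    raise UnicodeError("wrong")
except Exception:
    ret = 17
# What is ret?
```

Step-by-step execution trace:
1. `raise UnicodeError(...)` raises UnicodeError.
2. `except Exception` matches (UnicodeError is a subclass of Exception) → ret = 17.
Result: 17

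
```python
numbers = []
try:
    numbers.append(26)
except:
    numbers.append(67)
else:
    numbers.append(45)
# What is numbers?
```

Step-by-step execution trace:
1. try: `numbers.append(26)` → numbers = [26]. No exception raised.
2. `except` is skipped.
3. `else` runs (try completed without exception): `numbers.append(45)` → numbers = [26, 45].
Result: [26, 45]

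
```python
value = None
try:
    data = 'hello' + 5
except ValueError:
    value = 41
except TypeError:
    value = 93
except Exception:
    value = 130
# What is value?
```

Step-by-step execution trace:
1. `data = 'hello' + 5` raises TypeError.
2. `except ValueError` does not match TypeError; skipped.
3. `except TypeError` matches → value = 93.
4. Remaining except clauses are skipped.
Result: 93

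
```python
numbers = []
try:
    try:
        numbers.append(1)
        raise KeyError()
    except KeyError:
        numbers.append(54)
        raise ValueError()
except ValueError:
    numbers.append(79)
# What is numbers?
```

Step-by-step execution trace:
1. Inner try: `numbers.append(1)` → numbers = [1].
2. `raise KeyError()` raises KeyError.
3. Inner `except KeyError` matches → `numbers.append(54)` → numbers = [1, 54].
4. `raise ValueError()` raises ValueError; propagates to outer try.
5. Outer `except ValueError` matches → `numbers.append(79)` → numbers = [1, 54, 79].
Result: [1, 54, 79]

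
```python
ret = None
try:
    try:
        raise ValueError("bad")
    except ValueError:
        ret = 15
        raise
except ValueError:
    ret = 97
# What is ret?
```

Step-by-step execution trace:
1. Inner try: `raise ValueError("bad")` raises ValueError.
2. Inner `except ValueError` matches → ret = 15.
3. bare `raise` re-raises the same ValueError.
4. Outer `except ValueError` matches → ret = 97.
Result: 97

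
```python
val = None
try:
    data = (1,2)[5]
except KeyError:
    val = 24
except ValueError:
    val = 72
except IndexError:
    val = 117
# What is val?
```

Step-by-step execution trace:
1. `data = (1,2)[5]` raises IndexError.
2. `except KeyError` does not match IndexError; skipped.
3. `except ValueError` does not match IndexError; skipped.
4. `except IndexError` matches → val = 117.
Result: 117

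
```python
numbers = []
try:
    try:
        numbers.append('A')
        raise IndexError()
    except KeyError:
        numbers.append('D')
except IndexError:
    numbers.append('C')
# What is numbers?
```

Step-by-step execution trace:
1. Inner try: `numbers.append('A')` → numbers = ['A'].
2. `raise IndexError()` raises IndexError.
3. Inner `except KeyError` does not match IndexError; exception propagates to outer try.
4. Outer `except IndexError` matches → `numbers.append('C')` → numbers = ['A', 'C'].
Result: ['A', 'C']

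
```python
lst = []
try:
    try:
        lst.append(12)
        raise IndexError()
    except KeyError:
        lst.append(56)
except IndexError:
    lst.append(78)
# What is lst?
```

Step-by-step execution trace:
1. Inner try: `lst.append(12)` → lst = [12].
2. `raise IndexError()` raises IndexError.
3. Inner `except KeyError` does not match IndexError; exception propagates to outer try.
4. Outer `except IndexError` matches → `lst.append(78)` → lst = [12, 78].
Result: [12, 78]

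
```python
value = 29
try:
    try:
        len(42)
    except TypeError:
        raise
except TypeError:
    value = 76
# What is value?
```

Step-by-step execution trace:
1. Inner try: `len(42)` raises TypeError.
2. Inner `except TypeError` matches; bare `raise` re-raises the same TypeError.
3. Outer `except TypeError` matches → value = 76.
Result: 76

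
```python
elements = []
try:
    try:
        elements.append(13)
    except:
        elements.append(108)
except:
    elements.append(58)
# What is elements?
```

Step-by-step execution trace:
1. Inner try: `elements.append(13)` → elements = [13]. No exception raised.
2. Inner `except` is skipped.
3. Inner try completes normally; outer `except` is skipped.
Result: [13]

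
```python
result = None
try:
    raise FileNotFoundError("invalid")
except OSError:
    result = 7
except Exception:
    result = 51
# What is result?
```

Step-by-step execution trace:
1. `raise FileNotFoundError(...)` raises FileNotFoundError.
2. `except OSError` matches (FileNotFoundError is a subclass of OSError) → result = 7.
3. `except Exception` is not reached.
Result: 7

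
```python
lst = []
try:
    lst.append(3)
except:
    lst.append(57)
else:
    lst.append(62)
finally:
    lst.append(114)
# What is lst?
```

Step-by-step execution trace:
1. try: `lst.append(3)` → lst = [3]. No exception raised.
2. `except` is skipped.
3. `else` runs: `lst.append(62)` → lst = [3, 62].
4. `finally` always runs: `lst.append(114)` → lst = [3, 62, 114].
Result: [3, 62, 114]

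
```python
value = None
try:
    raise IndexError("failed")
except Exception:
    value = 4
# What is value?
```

Step-by-step execution trace:
1. `raise IndexError(...)` raises IndexError.
2. `except Exception` matches (IndexError is a subclass of Exception) → value = 4.
Result: 4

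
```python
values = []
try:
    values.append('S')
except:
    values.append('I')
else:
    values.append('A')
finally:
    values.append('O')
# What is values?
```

Step-by-step execution trace:
1. try: `values.append('S')` → values = ['S']. No exception raised.
2. `except` is skipped.
3. `else` runs: `values.append('A')` → values = ['S', 'A'].
4. `finally` always runs: `values.append('O')` → values = ['S', 'A', 'O'].
Result: ['S', 'A', 'O']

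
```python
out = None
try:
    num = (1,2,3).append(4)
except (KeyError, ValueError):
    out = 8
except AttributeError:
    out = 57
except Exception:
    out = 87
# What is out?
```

Step-by-step execution trace:
1. `num = (1,2,3).append(4)` raises AttributeError.
2. `except (KeyError, ValueError)` does not match AttributeError; skipped.
3. `except AttributeError` matches (exact type match) → out = 57.
4. `except Exception` is not reached.
Result: 57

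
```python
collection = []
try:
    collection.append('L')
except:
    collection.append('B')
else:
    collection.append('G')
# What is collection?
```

Step-by-step execution trace:
1. try: `collection.append('L')` → collection = ['L']. No exception raised.
2. `except` is skipped.
3. `else` runs (try completed without exception): `collection.append('G')` → collection = ['L', 'G'].
Result: ['L', 'G']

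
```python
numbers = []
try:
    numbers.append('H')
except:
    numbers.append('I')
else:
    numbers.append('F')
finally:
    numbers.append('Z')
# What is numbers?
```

Step-by-step execution trace:
1. try: `numbers.append('H')` → numbers = ['H']. No exception raised.
2. `except` is skipped.
3. `else` runs: `numbers.append('F')` → numbers = ['H', 'F'].
4. `finally` always runs: `numbers.append('Z')` → numbers = ['H', 'F', 'Z'].
Result: ['H', 'F', 'Z']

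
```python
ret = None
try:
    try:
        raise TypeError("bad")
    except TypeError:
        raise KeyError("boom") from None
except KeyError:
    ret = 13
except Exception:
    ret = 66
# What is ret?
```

Step-by-step execution trace:
1. Inner try raises TypeError; inner `except TypeError` catches it.
2. `raise KeyError(...) from None` raises KeyError (from None suppresses __context__, but the active exception is still KeyError).
3. Outer `except KeyError` matches → ret = 13.
4. `except Exception` is not reached.
Result: 13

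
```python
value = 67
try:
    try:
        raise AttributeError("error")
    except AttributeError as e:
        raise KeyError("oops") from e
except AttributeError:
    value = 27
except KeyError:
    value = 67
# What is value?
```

Step-by-step execution trace:
1. Inner try raises AttributeError; inner `except AttributeError as e` catches it.
2. `raise KeyError(...) from e` raises KeyError (AttributeError is attached as __cause__, but only KeyError is active).
3. Outer `except AttributeError` does not match KeyError; skipped.
4. Outer `except KeyError` matches → value = 67.
Result: 67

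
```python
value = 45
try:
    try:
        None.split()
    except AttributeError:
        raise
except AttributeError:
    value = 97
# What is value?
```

Step-by-step execution trace:
1. Inner try: `None.split()` raises AttributeError.
2. Inner `except AttributeError` matches; bare `raise` re-raises the same AttributeError.
3. Outer `except AttributeError` matches → value = 97.
Result: 97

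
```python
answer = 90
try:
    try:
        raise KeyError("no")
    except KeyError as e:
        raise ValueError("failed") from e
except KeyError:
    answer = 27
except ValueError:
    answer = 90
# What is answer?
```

Step-by-step execution trace:
1. Inner try raises KeyError; inner `except KeyError as e` catches it.
2. `raise ValueError(...) from e` raises ValueError (KeyError is attached as __cause__, but only ValueError is active).
3. Outer `except KeyError` does not match ValueError; skipped.
4. Outer `except ValueError` matches → answer = 90.
Result: 90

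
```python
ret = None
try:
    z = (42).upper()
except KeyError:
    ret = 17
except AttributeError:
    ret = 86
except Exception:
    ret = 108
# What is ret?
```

Step-by-step execution trace:
1. `z = (42).upper()` raises AttributeError.
2. `except KeyError` does not match AttributeError; skipped.
3. `except AttributeError` matches → ret = 86.
4. Remaining except clauses are skipped.
Result: 86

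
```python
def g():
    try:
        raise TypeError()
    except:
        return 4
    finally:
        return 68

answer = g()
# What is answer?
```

Step-by-step execution trace:
1. `g()` enters try: `raise TypeError()` raises TypeError.
2. bare `except` matches → `return 4` sets pending return value 4.
3. Before returning, `finally: return 68` runs and overrides the pending return.
4. g() returns 68 → answer = 68.
Result: 68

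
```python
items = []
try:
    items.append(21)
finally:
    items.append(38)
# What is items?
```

Step-by-step execution trace:
1. try: `items.append(21)` → items = [21].
2. The try body completes without raising.
3. finally always runs: `items.append(38)` → items = [21, 38].
Result: [21, 38]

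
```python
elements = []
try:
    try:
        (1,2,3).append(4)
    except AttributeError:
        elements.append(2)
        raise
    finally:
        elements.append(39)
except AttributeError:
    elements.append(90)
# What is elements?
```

Step-by-step execution trace:
1. Inner try: `(1,2,3).append(4)` raises AttributeError.
2. Inner `except AttributeError` matches → `elements.append(2)` → elements = [2].
3. bare `raise` re-raises AttributeError.
4. Inner `finally` runs during unwinding: `elements.append(39)` → elements = [2, 39].
5. Outer `except AttributeError` matches → `elements.append(90)` → elements = [2, 39, 90].
Result: [2, 39, 90]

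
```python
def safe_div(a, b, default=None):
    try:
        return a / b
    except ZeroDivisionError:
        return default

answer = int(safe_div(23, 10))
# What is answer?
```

Step-by-step execution trace:
1. `safe_div(23, 10)` enters try: `return 23 / 10` → returns 2.3. No exception raised.
2. `except ZeroDivisionError` is skipped.
3. `int(2.3)` → 2 → answer = 2.
Result: 2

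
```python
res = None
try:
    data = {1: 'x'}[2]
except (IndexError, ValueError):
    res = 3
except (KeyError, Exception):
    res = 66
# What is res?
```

Step-by-step execution trace:
1. `data = {1: 'x'}[2]` raises KeyError.
2. `except (IndexError, ValueError)` does not match KeyError; skipped.
3. `except (KeyError, Exception)` matches (KeyError is in the tuple) → res = 66.
Result: 66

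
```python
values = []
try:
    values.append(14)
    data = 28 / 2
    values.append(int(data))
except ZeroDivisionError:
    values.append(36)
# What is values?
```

Step-by-step execution trace:
1. try: `values.append(14)` → values = [14].
2. `data = 28 / 2` → data = 14.0. No exception raised.
3. `values.append(int(data))` → values = [14, 14].
4. `except ZeroDivisionError` is skipped (no exception was raised).
Result: [14, 14]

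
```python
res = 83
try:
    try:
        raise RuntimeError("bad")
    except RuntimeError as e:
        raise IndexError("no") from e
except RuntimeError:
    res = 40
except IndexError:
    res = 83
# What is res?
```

Step-by-step execution trace:
1. Inner try raises RuntimeError; inner `except RuntimeError as e` catches it.
2. `raise IndexError(...) from e` raises IndexError (RuntimeError is attached as __cause__, but only IndexError is active).
3. Outer `except RuntimeError` does not match IndexError; skipped.
4. Outer `except IndexError` matches → res = 83.
Result: 83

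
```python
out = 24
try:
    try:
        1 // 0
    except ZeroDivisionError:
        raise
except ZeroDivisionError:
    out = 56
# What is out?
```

Step-by-step execution trace:
1. Inner try: `1 // 0` raises ZeroDivisionError.
2. Inner `except ZeroDivisionError` matches; bare `raise` re-raises the same ZeroDivisionError.
3. Outer `except ZeroDivisionError` matches → out = 56.
Result: 56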